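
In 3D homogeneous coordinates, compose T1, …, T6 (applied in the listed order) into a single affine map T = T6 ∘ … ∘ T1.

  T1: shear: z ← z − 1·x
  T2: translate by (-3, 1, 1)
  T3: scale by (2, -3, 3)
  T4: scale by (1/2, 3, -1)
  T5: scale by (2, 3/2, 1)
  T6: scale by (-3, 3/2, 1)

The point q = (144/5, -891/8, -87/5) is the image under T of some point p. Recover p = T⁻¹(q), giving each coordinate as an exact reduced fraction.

T1 = [1 0 0 0; 0 1 0 0; -1 0 1 0; 0 0 0 1]
T2·T1 = [1 0 0 -3; 0 1 0 1; -1 0 1 1; 0 0 0 1]
T3·…·T1 = [2 0 0 -6; 0 -3 0 -3; -3 0 3 3; 0 0 0 1]
T4·…·T1 = [1 0 0 -3; 0 -9 0 -9; 3 0 -3 -3; 0 0 0 1]
T5·…·T1 = [2 0 0 -6; 0 -27/2 0 -27/2; 3 0 -3 -3; 0 0 0 1]
T6·…·T1 = [-6 0 0 18; 0 -81/4 0 -81/4; 3 0 -3 -3; 0 0 0 1]
det M = -729/2; M⁻¹ = [-1/6 0 0 3; 0 -4/81 0 -1; -1/6 0 -1/3 2; 0 0 0 1]
M⁻¹ · (144/5, -891/8, -87/5)ᵀ = (-9/5, 9/2, 3)ᵀ

p = (-9/5, 9/2, 3)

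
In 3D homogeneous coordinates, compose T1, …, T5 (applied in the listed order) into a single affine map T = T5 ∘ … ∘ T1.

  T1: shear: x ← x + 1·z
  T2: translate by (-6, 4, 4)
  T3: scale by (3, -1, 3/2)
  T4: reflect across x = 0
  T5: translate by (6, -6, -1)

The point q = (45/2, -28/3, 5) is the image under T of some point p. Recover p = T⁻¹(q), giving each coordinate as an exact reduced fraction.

T1 = [1 0 1 0; 0 1 0 0; 0 0 1 0; 0 0 0 1]
T2·T1 = [1 0 1 -6; 0 1 0 4; 0 0 1 4; 0 0 0 1]
T3·…·T1 = [3 0 3 -18; 0 -1 0 -4; 0 0 3/2 6; 0 0 0 1]
T4·…·T1 = [-3 0 -3 18; 0 -1 0 -4; 0 0 3/2 6; 0 0 0 1]
T5·…·T1 = [-3 0 -3 24; 0 -1 0 -10; 0 0 3/2 5; 0 0 0 1]
det M = 9/2; M⁻¹ = [-1/3 0 -2/3 34/3; 0 -1 0 -10; 0 0 2/3 -10/3; 0 0 0 1]
M⁻¹ · (45/2, -28/3, 5)ᵀ = (1/2, -2/3, 0)ᵀ

p = (1/2, -2/3, 0)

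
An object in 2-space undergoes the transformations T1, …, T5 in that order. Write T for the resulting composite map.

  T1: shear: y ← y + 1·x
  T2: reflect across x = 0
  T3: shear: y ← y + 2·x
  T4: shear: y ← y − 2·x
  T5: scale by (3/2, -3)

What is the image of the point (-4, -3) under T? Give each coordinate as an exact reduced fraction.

T1 shear: y ← y + 1·x: (-4, -3) → (-4, -7)
T2 reflect across x = 0: (-4, -7) → (4, -7)
T3 shear: y ← y + 2·x: (4, -7) → (4, 1)
T4 shear: y ← y − 2·x: (4, 1) → (4, -7)
T5 scale by (3/2, -3): (4, -7) → (6, 21)

T(p) = (6, 21)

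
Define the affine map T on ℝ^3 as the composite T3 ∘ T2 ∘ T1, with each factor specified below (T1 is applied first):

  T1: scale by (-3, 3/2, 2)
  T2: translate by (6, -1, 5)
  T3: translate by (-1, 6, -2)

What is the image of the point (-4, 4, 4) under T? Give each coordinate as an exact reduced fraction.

T1 scale by (-3, 3/2, 2): (-4, 4, 4) → (12, 6, 8)
T2 translate by (6, -1, 5): (12, 6, 8) → (18, 5, 13)
T3 translate by (-1, 6, -2): (18, 5, 13) → (17, 11, 11)

T(p) = (17, 11, 11)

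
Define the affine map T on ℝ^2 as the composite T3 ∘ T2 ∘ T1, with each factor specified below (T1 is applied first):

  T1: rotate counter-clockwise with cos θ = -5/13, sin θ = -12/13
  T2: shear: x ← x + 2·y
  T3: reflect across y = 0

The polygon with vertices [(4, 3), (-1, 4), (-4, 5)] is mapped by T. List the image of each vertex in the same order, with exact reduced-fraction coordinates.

T1 rotate counter-clockwise with cos θ = -5/13, sin θ = -12/13: (4, 3) → (16/13, -63/13); (-1, 4) → (53/13, -8/13); (-4, 5) → (80/13, 23/13)
T2 shear: x ← x + 2·y: (16/13, -63/13) → (-110/13, -63/13); (53/13, -8/13) → (37/13, -8/13); (80/13, 23/13) → (126/13, 23/13)
T3 reflect across y = 0: (-110/13, -63/13) → (-110/13, 63/13); (37/13, -8/13) → (37/13, 8/13); (126/13, 23/13) → (126/13, -23/13)

image vertices: (-110/13, 63/13), (37/13, 8/13), (126/13, -23/13)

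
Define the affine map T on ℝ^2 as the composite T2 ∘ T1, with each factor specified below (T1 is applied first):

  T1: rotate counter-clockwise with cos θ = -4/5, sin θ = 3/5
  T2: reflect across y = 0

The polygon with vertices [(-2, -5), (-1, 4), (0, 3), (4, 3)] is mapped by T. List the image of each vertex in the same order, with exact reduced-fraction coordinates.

image vertices: (23/5, -14/5), (-8/5, 19/5), (-9/5, 12/5), (-5, 0)

T1 rotate counter-clockwise with cos θ = -4/5, sin θ = 3/5: (-2, -5) → (23/5, 14/5); (-1, 4) → (-8/5, -19/5); (0, 3) → (-9/5, -12/5); (4, 3) → (-5, 0)
T2 reflect across y = 0: (23/5, 14/5) → (23/5, -14/5); (-8/5, -19/5) → (-8/5, 19/5); (-9/5, -12/5) → (-9/5, 12/5); (-5, 0) → (-5, 0)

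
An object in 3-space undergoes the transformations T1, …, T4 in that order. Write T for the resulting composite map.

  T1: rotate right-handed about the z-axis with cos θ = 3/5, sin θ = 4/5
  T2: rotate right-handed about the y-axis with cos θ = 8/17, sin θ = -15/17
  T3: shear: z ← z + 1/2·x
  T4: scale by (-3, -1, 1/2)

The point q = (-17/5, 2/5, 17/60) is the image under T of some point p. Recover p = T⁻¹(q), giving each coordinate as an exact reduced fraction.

p = (0, -2/3, -1)

T1 = [3/5 -4/5 0 0; 4/5 3/5 0 0; 0 0 1 0; 0 0 0 1]
T2·T1 = [24/85 -32/85 -15/17 0; 4/5 3/5 0 0; 9/17 -12/17 8/17 0; 0 0 0 1]
T3·…·T1 = [24/85 -32/85 -15/17 0; 4/5 3/5 0 0; 57/85 -76/85 1/34 0; 0 0 0 1]
T4·…·T1 = [-72/85 96/85 45/17 0; -4/5 -3/5 0 0; 57/170 -38/85 1/68 0; 0 0 0 1]
det M = 3/2; M⁻¹ = [-1/170 -4/5 18/17 0; 2/255 -3/5 -24/17 0; 19/51 0 16/17 0; 0 0 0 1]
M⁻¹ · (-17/5, 2/5, 17/60)ᵀ = (0, -2/3, -1)ᵀ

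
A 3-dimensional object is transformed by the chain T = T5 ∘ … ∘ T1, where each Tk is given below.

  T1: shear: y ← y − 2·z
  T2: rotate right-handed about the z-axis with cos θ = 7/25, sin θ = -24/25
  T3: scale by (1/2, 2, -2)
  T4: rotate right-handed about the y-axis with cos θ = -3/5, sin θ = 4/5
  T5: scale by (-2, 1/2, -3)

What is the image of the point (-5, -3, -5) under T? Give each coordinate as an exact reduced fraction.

T(p) = (-1601/125, 169/25, 3048/125)

T1 shear: y ← y − 2·z: (-5, -3, -5) → (-5, 7, -5)
T2 rotate right-handed about the z-axis with cos θ = 7/25, sin θ = -24/25: (-5, 7, -5) → (133/25, 169/25, -5)
T3 scale by (1/2, 2, -2): (133/25, 169/25, -5) → (133/50, 338/25, 10)
T4 rotate right-handed about the y-axis with cos θ = -3/5, sin θ = 4/5: (133/50, 338/25, 10) → (1601/250, 338/25, -1016/125)
T5 scale by (-2, 1/2, -3): (1601/250, 338/25, -1016/125) → (-1601/125, 169/25, 3048/125)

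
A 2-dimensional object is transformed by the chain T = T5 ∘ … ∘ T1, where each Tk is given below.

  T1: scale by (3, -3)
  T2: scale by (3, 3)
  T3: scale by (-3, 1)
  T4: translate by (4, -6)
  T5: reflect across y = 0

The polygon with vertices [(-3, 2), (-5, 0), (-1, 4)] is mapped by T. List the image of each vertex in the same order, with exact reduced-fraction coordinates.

image vertices: (85, 24), (139, 6), (31, 42)

T1 scale by (3, -3): (-3, 2) → (-9, -6); (-5, 0) → (-15, 0); (-1, 4) → (-3, -12)
T2 scale by (3, 3): (-9, -6) → (-27, -18); (-15, 0) → (-45, 0); (-3, -12) → (-9, -36)
T3 scale by (-3, 1): (-27, -18) → (81, -18); (-45, 0) → (135, 0); (-9, -36) → (27, -36)
T4 translate by (4, -6): (81, -18) → (85, -24); (135, 0) → (139, -6); (27, -36) → (31, -42)
T5 reflect across y = 0: (85, -24) → (85, 24); (139, -6) → (139, 6); (31, -42) → (31, 42)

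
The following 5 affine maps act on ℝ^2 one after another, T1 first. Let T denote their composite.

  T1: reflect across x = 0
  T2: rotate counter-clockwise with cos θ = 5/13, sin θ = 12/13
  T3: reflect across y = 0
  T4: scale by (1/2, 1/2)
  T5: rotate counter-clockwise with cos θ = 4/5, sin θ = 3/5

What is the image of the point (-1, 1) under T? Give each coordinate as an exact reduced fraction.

T(p) = (23/130, -89/130)

T1 reflect across x = 0: (-1, 1) → (1, 1)
T2 rotate counter-clockwise with cos θ = 5/13, sin θ = 12/13: (1, 1) → (-7/13, 17/13)
T3 reflect across y = 0: (-7/13, 17/13) → (-7/13, -17/13)
T4 scale by (1/2, 1/2): (-7/13, -17/13) → (-7/26, -17/26)
T5 rotate counter-clockwise with cos θ = 4/5, sin θ = 3/5: (-7/26, -17/26) → (23/130, -89/130)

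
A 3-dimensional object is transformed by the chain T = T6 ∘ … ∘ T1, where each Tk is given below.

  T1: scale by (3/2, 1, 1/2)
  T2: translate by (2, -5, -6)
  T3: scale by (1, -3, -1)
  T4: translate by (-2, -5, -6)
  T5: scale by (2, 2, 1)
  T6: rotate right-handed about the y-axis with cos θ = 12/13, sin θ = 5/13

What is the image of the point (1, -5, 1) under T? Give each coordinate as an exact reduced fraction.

T(p) = (67/26, 50, -21/13)

T1 scale by (3/2, 1, 1/2): (1, -5, 1) → (3/2, -5, 1/2)
T2 translate by (2, -5, -6): (3/2, -5, 1/2) → (7/2, -10, -11/2)
T3 scale by (1, -3, -1): (7/2, -10, -11/2) → (7/2, 30, 11/2)
T4 translate by (-2, -5, -6): (7/2, 30, 11/2) → (3/2, 25, -1/2)
T5 scale by (2, 2, 1): (3/2, 25, -1/2) → (3, 50, -1/2)
T6 rotate right-handed about the y-axis with cos θ = 12/13, sin θ = 5/13: (3, 50, -1/2) → (67/26, 50, -21/13)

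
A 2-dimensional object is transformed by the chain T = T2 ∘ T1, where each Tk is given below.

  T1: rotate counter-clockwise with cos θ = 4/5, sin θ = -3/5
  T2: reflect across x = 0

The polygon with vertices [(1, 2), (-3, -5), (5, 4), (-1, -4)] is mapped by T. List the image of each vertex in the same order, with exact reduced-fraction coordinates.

T1 rotate counter-clockwise with cos θ = 4/5, sin θ = -3/5: (1, 2) → (2, 1); (-3, -5) → (-27/5, -11/5); (5, 4) → (32/5, 1/5); (-1, -4) → (-16/5, -13/5)
T2 reflect across x = 0: (2, 1) → (-2, 1); (-27/5, -11/5) → (27/5, -11/5); (32/5, 1/5) → (-32/5, 1/5); (-16/5, -13/5) → (16/5, -13/5)

image vertices: (-2, 1), (27/5, -11/5), (-32/5, 1/5), (16/5, -13/5)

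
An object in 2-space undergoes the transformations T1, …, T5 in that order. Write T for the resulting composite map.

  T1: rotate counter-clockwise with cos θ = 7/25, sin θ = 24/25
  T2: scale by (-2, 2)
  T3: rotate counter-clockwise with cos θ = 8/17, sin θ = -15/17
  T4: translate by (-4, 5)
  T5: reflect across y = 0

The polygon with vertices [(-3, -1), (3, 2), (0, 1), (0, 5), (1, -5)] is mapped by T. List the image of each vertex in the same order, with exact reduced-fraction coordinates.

image vertices: (-4118/425, -951/425), (1312/425, -2691/425), (-1106/425, -1517/425), (254/85, 183/85), (-4062/425, -5759/425)

T1 rotate counter-clockwise with cos θ = 7/25, sin θ = 24/25: (-3, -1) → (3/25, -79/25); (3, 2) → (-27/25, 86/25); (0, 1) → (-24/25, 7/25); (0, 5) → (-24/5, 7/5); (1, -5) → (127/25, -11/25)
T2 scale by (-2, 2): (3/25, -79/25) → (-6/25, -158/25); (-27/25, 86/25) → (54/25, 172/25); (-24/25, 7/25) → (48/25, 14/25); (-24/5, 7/5) → (48/5, 14/5); (127/25, -11/25) → (-254/25, -22/25)
T3 rotate counter-clockwise with cos θ = 8/17, sin θ = -15/17: (-6/25, -158/25) → (-2418/425, -1174/425); (54/25, 172/25) → (3012/425, 566/425); (48/25, 14/25) → (594/425, -608/425); (48/5, 14/5) → (594/85, -608/85); (-254/25, -22/25) → (-2362/425, 3634/425)
T4 translate by (-4, 5): (-2418/425, -1174/425) → (-4118/425, 951/425); (3012/425, 566/425) → (1312/425, 2691/425); (594/425, -608/425) → (-1106/425, 1517/425); (594/85, -608/85) → (254/85, -183/85); (-2362/425, 3634/425) → (-4062/425, 5759/425)
T5 reflect across y = 0: (-4118/425, 951/425) → (-4118/425, -951/425); (1312/425, 2691/425) → (1312/425, -2691/425); (-1106/425, 1517/425) → (-1106/425, -1517/425); (254/85, -183/85) → (254/85, 183/85); (-4062/425, 5759/425) → (-4062/425, -5759/425)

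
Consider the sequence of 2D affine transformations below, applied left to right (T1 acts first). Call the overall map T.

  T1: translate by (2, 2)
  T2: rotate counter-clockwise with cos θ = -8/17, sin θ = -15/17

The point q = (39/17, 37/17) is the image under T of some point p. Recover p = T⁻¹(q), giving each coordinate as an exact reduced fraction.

p = (-5, -1)

T1 = [1 0 2; 0 1 2; 0 0 1]
T2·T1 = [-8/17 15/17 14/17; -15/17 -8/17 -46/17; 0 0 1]
det M = 1; M⁻¹ = [-8/17 -15/17 -2; 15/17 -8/17 -2; 0 0 1]
M⁻¹ · (39/17, 37/17)ᵀ = (-5, -1)ᵀ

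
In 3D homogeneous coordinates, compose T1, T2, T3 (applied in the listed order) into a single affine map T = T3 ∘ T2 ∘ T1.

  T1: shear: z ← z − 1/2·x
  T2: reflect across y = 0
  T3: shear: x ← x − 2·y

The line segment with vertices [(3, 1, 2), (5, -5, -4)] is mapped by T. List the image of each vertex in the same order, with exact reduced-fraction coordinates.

T1 shear: z ← z − 1/2·x: (3, 1, 2) → (3, 1, 1/2); (5, -5, -4) → (5, -5, -13/2)
T2 reflect across y = 0: (3, 1, 1/2) → (3, -1, 1/2); (5, -5, -13/2) → (5, 5, -13/2)
T3 shear: x ← x − 2·y: (3, -1, 1/2) → (5, -1, 1/2); (5, 5, -13/2) → (-5, 5, -13/2)

image vertices: (5, -1, 1/2), (-5, 5, -13/2)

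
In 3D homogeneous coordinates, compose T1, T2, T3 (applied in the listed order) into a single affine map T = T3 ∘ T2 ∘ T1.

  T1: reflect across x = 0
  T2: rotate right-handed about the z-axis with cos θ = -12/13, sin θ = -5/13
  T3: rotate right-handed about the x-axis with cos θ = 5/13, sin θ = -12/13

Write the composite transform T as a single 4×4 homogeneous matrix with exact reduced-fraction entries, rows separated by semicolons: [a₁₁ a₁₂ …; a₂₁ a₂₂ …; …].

T = [12/13 5/13 0 0; 25/169 -60/169 12/13 0; -60/169 144/169 5/13 0; 0 0 0 1]

T1 = [-1 0 0 0; 0 1 0 0; 0 0 1 0; 0 0 0 1]
T2·T1 = [12/13 5/13 0 0; 5/13 -12/13 0 0; 0 0 1 0; 0 0 0 1]
T3·…·T1 = [12/13 5/13 0 0; 25/169 -60/169 12/13 0; -60/169 144/169 5/13 0; 0 0 0 1]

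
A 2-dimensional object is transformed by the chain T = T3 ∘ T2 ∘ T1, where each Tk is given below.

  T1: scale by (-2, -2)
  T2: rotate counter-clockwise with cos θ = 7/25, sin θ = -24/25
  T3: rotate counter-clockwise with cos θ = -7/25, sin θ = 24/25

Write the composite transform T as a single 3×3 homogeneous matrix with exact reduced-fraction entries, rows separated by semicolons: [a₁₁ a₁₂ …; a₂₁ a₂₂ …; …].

T1 = [-2 0 0; 0 -2 0; 0 0 1]
T2·T1 = [-14/25 -48/25 0; 48/25 -14/25 0; 0 0 1]
T3·…·T1 = [-1054/625 672/625 0; -672/625 -1054/625 0; 0 0 1]

T = [-1054/625 672/625 0; -672/625 -1054/625 0; 0 0 1]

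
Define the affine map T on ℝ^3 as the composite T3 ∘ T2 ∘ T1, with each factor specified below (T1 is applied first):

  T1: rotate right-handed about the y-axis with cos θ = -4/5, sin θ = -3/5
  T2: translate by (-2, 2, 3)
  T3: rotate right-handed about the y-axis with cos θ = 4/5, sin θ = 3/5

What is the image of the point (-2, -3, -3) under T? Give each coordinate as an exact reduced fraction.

T1 rotate right-handed about the y-axis with cos θ = -4/5, sin θ = -3/5: (-2, -3, -3) → (17/5, -3, 6/5)
T2 translate by (-2, 2, 3): (17/5, -3, 6/5) → (7/5, -1, 21/5)
T3 rotate right-handed about the y-axis with cos θ = 4/5, sin θ = 3/5: (7/5, -1, 21/5) → (91/25, -1, 63/25)

T(p) = (91/25, -1, 63/25)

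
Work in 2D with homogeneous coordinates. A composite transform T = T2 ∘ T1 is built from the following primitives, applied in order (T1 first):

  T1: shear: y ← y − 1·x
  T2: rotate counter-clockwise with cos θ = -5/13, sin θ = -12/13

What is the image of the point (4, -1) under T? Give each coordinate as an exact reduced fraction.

T(p) = (-80/13, -23/13)

T1 shear: y ← y − 1·x: (4, -1) → (4, -5)
T2 rotate counter-clockwise with cos θ = -5/13, sin θ = -12/13: (4, -5) → (-80/13, -23/13)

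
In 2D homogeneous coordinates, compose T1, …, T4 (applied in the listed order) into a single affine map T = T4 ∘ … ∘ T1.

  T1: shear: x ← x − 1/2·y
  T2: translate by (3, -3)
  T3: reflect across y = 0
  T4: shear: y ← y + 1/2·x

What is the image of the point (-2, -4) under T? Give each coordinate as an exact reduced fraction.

T(p) = (3, 17/2)

T1 shear: x ← x − 1/2·y: (-2, -4) → (0, -4)
T2 translate by (3, -3): (0, -4) → (3, -7)
T3 reflect across y = 0: (3, -7) → (3, 7)
T4 shear: y ← y + 1/2·x: (3, 7) → (3, 17/2)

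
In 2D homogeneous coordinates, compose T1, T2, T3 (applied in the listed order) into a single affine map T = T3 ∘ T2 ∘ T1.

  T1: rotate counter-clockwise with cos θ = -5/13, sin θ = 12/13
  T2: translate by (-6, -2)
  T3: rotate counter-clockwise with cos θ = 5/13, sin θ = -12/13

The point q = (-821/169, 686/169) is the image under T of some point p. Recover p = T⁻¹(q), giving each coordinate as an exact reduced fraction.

T1 = [-5/13 -12/13 0; 12/13 -5/13 0; 0 0 1]
T2·T1 = [-5/13 -12/13 -6; 12/13 -5/13 -2; 0 0 1]
T3·…·T1 = [119/169 -120/169 -54/13; 120/169 119/169 62/13; 0 0 1]
det M = 1; M⁻¹ = [119/169 120/169 -6/13; -120/169 119/169 -82/13; 0 0 1]
M⁻¹ · (-821/169, 686/169)ᵀ = (-1, 0)ᵀ

p = (-1, 0)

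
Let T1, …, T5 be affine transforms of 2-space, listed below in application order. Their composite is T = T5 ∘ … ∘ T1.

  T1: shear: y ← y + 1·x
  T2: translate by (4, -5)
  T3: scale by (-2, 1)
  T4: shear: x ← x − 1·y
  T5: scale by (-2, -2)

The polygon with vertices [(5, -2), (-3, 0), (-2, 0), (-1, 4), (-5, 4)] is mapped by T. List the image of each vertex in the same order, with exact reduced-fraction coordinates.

image vertices: (32, 4), (-12, 16), (-6, 14), (8, 4), (-16, 12)

T1 shear: y ← y + 1·x: (5, -2) → (5, 3); (-3, 0) → (-3, -3); (-2, 0) → (-2, -2); (-1, 4) → (-1, 3); (-5, 4) → (-5, -1)
T2 translate by (4, -5): (5, 3) → (9, -2); (-3, -3) → (1, -8); (-2, -2) → (2, -7); (-1, 3) → (3, -2); (-5, -1) → (-1, -6)
T3 scale by (-2, 1): (9, -2) → (-18, -2); (1, -8) → (-2, -8); (2, -7) → (-4, -7); (3, -2) → (-6, -2); (-1, -6) → (2, -6)
T4 shear: x ← x − 1·y: (-18, -2) → (-16, -2); (-2, -8) → (6, -8); (-4, -7) → (3, -7); (-6, -2) → (-4, -2); (2, -6) → (8, -6)
T5 scale by (-2, -2): (-16, -2) → (32, 4); (6, -8) → (-12, 16); (3, -7) → (-6, 14); (-4, -2) → (8, 4); (8, -6) → (-16, 12)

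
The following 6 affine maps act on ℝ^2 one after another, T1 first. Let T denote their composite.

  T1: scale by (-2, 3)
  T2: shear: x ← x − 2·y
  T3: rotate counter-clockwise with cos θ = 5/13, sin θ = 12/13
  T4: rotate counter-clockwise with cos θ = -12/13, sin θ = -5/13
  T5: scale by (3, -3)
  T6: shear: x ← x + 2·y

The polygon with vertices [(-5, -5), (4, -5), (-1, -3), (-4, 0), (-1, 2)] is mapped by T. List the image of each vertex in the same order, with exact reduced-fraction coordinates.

T1 scale by (-2, 3): (-5, -5) → (10, -15); (4, -5) → (-8, -15); (-1, -3) → (2, -9); (-4, 0) → (8, 0); (-1, 2) → (2, 6)
T2 shear: x ← x − 2·y: (10, -15) → (40, -15); (-8, -15) → (22, -15); (2, -9) → (20, -9); (8, 0) → (8, 0); (2, 6) → (-10, 6)
T3 rotate counter-clockwise with cos θ = 5/13, sin θ = 12/13: (40, -15) → (380/13, 405/13); (22, -15) → (290/13, 189/13); (20, -9) → (16, 15); (8, 0) → (40/13, 96/13); (-10, 6) → (-122/13, -90/13)
T4 rotate counter-clockwise with cos θ = -12/13, sin θ = -5/13: (380/13, 405/13) → (-15, -40); (290/13, 189/13) → (-15, -22); (16, 15) → (-9, -20); (40/13, 96/13) → (0, -8); (-122/13, -90/13) → (6, 10)
T5 scale by (3, -3): (-15, -40) → (-45, 120); (-15, -22) → (-45, 66); (-9, -20) → (-27, 60); (0, -8) → (0, 24); (6, 10) → (18, -30)
T6 shear: x ← x + 2·y: (-45, 120) → (195, 120); (-45, 66) → (87, 66); (-27, 60) → (93, 60); (0, 24) → (48, 24); (18, -30) → (-42, -30)

image vertices: (195, 120), (87, 66), (93, 60), (48, 24), (-42, -30)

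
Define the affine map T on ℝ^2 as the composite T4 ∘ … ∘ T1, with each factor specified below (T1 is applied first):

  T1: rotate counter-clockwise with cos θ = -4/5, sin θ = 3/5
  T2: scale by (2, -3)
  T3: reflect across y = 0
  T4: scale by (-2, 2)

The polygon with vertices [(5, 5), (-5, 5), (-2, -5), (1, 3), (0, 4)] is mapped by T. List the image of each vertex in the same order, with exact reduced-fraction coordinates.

image vertices: (28, -6), (-4, -42), (-92/5, 84/5), (52/5, -54/5), (48/5, -96/5)

T1 rotate counter-clockwise with cos θ = -4/5, sin θ = 3/5: (5, 5) → (-7, -1); (-5, 5) → (1, -7); (-2, -5) → (23/5, 14/5); (1, 3) → (-13/5, -9/5); (0, 4) → (-12/5, -16/5)
T2 scale by (2, -3): (-7, -1) → (-14, 3); (1, -7) → (2, 21); (23/5, 14/5) → (46/5, -42/5); (-13/5, -9/5) → (-26/5, 27/5); (-12/5, -16/5) → (-24/5, 48/5)
T3 reflect across y = 0: (-14, 3) → (-14, -3); (2, 21) → (2, -21); (46/5, -42/5) → (46/5, 42/5); (-26/5, 27/5) → (-26/5, -27/5); (-24/5, 48/5) → (-24/5, -48/5)
T4 scale by (-2, 2): (-14, -3) → (28, -6); (2, -21) → (-4, -42); (46/5, 42/5) → (-92/5, 84/5); (-26/5, -27/5) → (52/5, -54/5); (-24/5, -48/5) → (48/5, -96/5)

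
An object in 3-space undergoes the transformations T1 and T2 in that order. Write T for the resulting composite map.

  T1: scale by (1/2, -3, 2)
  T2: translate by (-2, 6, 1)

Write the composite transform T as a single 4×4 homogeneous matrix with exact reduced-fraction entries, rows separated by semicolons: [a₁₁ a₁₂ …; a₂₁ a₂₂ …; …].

T = [1/2 0 0 -2; 0 -3 0 6; 0 0 2 1; 0 0 0 1]

T1 = [1/2 0 0 0; 0 -3 0 0; 0 0 2 0; 0 0 0 1]
T2·T1 = [1/2 0 0 -2; 0 -3 0 6; 0 0 2 1; 0 0 0 1]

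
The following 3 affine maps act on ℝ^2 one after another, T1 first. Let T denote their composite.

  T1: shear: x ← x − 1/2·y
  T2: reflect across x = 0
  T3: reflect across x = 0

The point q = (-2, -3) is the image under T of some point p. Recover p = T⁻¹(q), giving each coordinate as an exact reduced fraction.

p = (-7/2, -3)

T1 = [1 -1/2 0; 0 1 0; 0 0 1]
T2·T1 = [-1 1/2 0; 0 1 0; 0 0 1]
T3·…·T1 = [1 -1/2 0; 0 1 0; 0 0 1]
det M = 1; M⁻¹ = [1 1/2 0; 0 1 0; 0 0 1]
M⁻¹ · (-2, -3)ᵀ = (-7/2, -3)ᵀ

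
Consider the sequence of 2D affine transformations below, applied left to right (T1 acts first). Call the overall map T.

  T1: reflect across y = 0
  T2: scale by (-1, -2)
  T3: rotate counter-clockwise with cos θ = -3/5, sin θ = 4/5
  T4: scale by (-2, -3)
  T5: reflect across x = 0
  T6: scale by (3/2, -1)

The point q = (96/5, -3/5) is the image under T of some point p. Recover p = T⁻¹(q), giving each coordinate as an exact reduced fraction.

p = (4, -5/2)

T1 = [1 0 0; 0 -1 0; 0 0 1]
T2·T1 = [-1 0 0; 0 2 0; 0 0 1]
T3·…·T1 = [3/5 -8/5 0; -4/5 -6/5 0; 0 0 1]
T4·…·T1 = [-6/5 16/5 0; 12/5 18/5 0; 0 0 1]
T5·…·T1 = [6/5 -16/5 0; 12/5 18/5 0; 0 0 1]
T6·…·T1 = [9/5 -24/5 0; -12/5 -18/5 0; 0 0 1]
det M = -18; M⁻¹ = [1/5 -4/15 0; -2/15 -1/10 0; 0 0 1]
M⁻¹ · (96/5, -3/5)ᵀ = (4, -5/2)ᵀ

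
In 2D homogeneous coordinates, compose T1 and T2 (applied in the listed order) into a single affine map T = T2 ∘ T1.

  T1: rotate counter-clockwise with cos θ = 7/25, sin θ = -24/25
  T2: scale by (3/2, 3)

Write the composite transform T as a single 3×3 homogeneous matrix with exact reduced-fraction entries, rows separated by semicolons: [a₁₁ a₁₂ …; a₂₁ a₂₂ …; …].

T1 = [7/25 24/25 0; -24/25 7/25 0; 0 0 1]
T2·T1 = [21/50 36/25 0; -72/25 21/25 0; 0 0 1]

T = [21/50 36/25 0; -72/25 21/25 0; 0 0 1]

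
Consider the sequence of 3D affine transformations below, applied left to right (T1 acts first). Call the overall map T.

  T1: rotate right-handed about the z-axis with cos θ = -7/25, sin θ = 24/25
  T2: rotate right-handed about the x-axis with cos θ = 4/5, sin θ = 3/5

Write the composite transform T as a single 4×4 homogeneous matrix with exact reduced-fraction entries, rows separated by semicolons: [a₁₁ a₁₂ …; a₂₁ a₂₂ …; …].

T = [-7/25 -24/25 0 0; 96/125 -28/125 -3/5 0; 72/125 -21/125 4/5 0; 0 0 0 1]

T1 = [-7/25 -24/25 0 0; 24/25 -7/25 0 0; 0 0 1 0; 0 0 0 1]
T2·T1 = [-7/25 -24/25 0 0; 96/125 -28/125 -3/5 0; 72/125 -21/125 4/5 0; 0 0 0 1]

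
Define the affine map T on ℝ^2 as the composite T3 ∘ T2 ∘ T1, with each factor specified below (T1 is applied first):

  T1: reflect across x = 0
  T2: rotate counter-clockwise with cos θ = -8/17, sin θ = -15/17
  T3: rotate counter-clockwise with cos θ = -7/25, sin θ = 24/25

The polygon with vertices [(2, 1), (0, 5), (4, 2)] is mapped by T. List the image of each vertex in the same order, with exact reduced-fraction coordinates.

T1 reflect across x = 0: (2, 1) → (-2, 1); (0, 5) → (0, 5); (4, 2) → (-4, 2)
T2 rotate counter-clockwise with cos θ = -8/17, sin θ = -15/17: (-2, 1) → (31/17, 22/17); (0, 5) → (75/17, -40/17); (-4, 2) → (62/17, 44/17)
T3 rotate counter-clockwise with cos θ = -7/25, sin θ = 24/25: (31/17, 22/17) → (-149/85, 118/85); (75/17, -40/17) → (87/85, 416/85); (62/17, 44/17) → (-298/85, 236/85)

image vertices: (-149/85, 118/85), (87/85, 416/85), (-298/85, 236/85)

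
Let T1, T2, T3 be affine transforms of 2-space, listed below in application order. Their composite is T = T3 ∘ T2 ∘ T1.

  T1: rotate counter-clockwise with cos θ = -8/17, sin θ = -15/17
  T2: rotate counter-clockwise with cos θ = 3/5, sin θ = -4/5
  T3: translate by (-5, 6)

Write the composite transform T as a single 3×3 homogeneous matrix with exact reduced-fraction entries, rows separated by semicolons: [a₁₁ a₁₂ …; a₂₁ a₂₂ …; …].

T = [-84/85 13/85 -5; -13/85 -84/85 6; 0 0 1]

T1 = [-8/17 15/17 0; -15/17 -8/17 0; 0 0 1]
T2·T1 = [-84/85 13/85 0; -13/85 -84/85 0; 0 0 1]
T3·…·T1 = [-84/85 13/85 -5; -13/85 -84/85 6; 0 0 1]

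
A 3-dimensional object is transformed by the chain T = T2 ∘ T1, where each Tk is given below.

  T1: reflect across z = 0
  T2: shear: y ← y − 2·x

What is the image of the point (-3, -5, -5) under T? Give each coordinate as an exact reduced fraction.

T(p) = (-3, 1, 5)

T1 reflect across z = 0: (-3, -5, -5) → (-3, -5, 5)
T2 shear: y ← y − 2·x: (-3, -5, 5) → (-3, 1, 5)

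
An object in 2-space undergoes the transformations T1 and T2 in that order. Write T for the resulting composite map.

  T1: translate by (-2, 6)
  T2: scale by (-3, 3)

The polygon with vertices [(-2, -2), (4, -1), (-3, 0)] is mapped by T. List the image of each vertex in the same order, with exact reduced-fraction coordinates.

image vertices: (12, 12), (-6, 15), (15, 18)

T1 translate by (-2, 6): (-2, -2) → (-4, 4); (4, -1) → (2, 5); (-3, 0) → (-5, 6)
T2 scale by (-3, 3): (-4, 4) → (12, 12); (2, 5) → (-6, 15); (-5, 6) → (15, 18)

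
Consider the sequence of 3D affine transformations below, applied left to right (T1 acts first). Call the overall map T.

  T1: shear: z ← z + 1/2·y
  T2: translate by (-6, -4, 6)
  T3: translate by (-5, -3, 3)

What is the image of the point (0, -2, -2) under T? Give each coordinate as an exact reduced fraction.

T(p) = (-11, -9, 6)

T1 shear: z ← z + 1/2·y: (0, -2, -2) → (0, -2, -3)
T2 translate by (-6, -4, 6): (0, -2, -3) → (-6, -6, 3)
T3 translate by (-5, -3, 3): (-6, -6, 3) → (-11, -9, 6)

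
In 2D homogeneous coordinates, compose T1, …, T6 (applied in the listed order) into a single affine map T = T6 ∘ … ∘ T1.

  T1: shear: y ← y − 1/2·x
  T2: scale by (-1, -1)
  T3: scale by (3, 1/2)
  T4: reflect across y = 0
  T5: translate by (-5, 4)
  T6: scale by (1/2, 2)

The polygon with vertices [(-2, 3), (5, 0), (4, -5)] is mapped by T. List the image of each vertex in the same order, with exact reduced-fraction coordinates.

T1 shear: y ← y − 1/2·x: (-2, 3) → (-2, 4); (5, 0) → (5, -5/2); (4, -5) → (4, -7)
T2 scale by (-1, -1): (-2, 4) → (2, -4); (5, -5/2) → (-5, 5/2); (4, -7) → (-4, 7)
T3 scale by (3, 1/2): (2, -4) → (6, -2); (-5, 5/2) → (-15, 5/4); (-4, 7) → (-12, 7/2)
T4 reflect across y = 0: (6, -2) → (6, 2); (-15, 5/4) → (-15, -5/4); (-12, 7/2) → (-12, -7/2)
T5 translate by (-5, 4): (6, 2) → (1, 6); (-15, -5/4) → (-20, 11/4); (-12, -7/2) → (-17, 1/2)
T6 scale by (1/2, 2): (1, 6) → (1/2, 12); (-20, 11/4) → (-10, 11/2); (-17, 1/2) → (-17/2, 1)

image vertices: (1/2, 12), (-10, 11/2), (-17/2, 1)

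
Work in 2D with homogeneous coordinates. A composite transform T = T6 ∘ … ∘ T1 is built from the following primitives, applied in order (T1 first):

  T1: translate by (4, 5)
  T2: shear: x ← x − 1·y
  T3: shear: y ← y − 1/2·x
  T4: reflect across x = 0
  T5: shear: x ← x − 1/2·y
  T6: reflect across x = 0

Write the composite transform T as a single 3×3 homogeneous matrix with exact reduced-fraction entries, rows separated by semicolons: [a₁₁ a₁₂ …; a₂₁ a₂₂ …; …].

T = [3/4 -1/4 7/4; -1/2 3/2 11/2; 0 0 1]

T1 = [1 0 4; 0 1 5; 0 0 1]
T2·T1 = [1 -1 -1; 0 1 5; 0 0 1]
T3·…·T1 = [1 -1 -1; -1/2 3/2 11/2; 0 0 1]
T4·…·T1 = [-1 1 1; -1/2 3/2 11/2; 0 0 1]
T5·…·T1 = [-3/4 1/4 -7/4; -1/2 3/2 11/2; 0 0 1]
T6·…·T1 = [3/4 -1/4 7/4; -1/2 3/2 11/2; 0 0 1]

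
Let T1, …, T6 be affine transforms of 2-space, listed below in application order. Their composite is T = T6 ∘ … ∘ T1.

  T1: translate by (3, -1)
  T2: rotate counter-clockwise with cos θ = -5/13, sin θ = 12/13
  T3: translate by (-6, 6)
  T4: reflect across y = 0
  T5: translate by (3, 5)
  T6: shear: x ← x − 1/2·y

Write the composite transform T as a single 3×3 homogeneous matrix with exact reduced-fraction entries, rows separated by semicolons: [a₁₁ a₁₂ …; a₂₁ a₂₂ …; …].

T = [1/13 -29/26 -15/13; -12/13 5/13 -54/13; 0 0 1]

T1 = [1 0 3; 0 1 -1; 0 0 1]
T2·T1 = [-5/13 -12/13 -3/13; 12/13 -5/13 41/13; 0 0 1]
T3·…·T1 = [-5/13 -12/13 -81/13; 12/13 -5/13 119/13; 0 0 1]
T4·…·T1 = [-5/13 -12/13 -81/13; -12/13 5/13 -119/13; 0 0 1]
T5·…·T1 = [-5/13 -12/13 -42/13; -12/13 5/13 -54/13; 0 0 1]
T6·…·T1 = [1/13 -29/26 -15/13; -12/13 5/13 -54/13; 0 0 1]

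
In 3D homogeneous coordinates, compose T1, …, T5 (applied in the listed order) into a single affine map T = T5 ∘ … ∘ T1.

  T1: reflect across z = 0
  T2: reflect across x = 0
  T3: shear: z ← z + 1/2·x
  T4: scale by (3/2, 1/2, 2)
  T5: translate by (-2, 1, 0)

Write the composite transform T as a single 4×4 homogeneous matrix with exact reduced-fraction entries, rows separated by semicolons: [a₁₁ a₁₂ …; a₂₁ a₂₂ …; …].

T1 = [1 0 0 0; 0 1 0 0; 0 0 -1 0; 0 0 0 1]
T2·T1 = [-1 0 0 0; 0 1 0 0; 0 0 -1 0; 0 0 0 1]
T3·…·T1 = [-1 0 0 0; 0 1 0 0; -1/2 0 -1 0; 0 0 0 1]
T4·…·T1 = [-3/2 0 0 0; 0 1/2 0 0; -1 0 -2 0; 0 0 0 1]
T5·…·T1 = [-3/2 0 0 -2; 0 1/2 0 1; -1 0 -2 0; 0 0 0 1]

T = [-3/2 0 0 -2; 0 1/2 0 1; -1 0 -2 0; 0 0 0 1]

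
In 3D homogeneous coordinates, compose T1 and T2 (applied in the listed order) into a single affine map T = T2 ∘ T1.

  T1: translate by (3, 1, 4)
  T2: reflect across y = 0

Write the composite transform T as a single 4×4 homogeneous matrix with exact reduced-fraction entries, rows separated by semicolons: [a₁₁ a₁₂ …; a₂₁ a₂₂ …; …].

T1 = [1 0 0 3; 0 1 0 1; 0 0 1 4; 0 0 0 1]
T2·T1 = [1 0 0 3; 0 -1 0 -1; 0 0 1 4; 0 0 0 1]

T = [1 0 0 3; 0 -1 0 -1; 0 0 1 4; 0 0 0 1]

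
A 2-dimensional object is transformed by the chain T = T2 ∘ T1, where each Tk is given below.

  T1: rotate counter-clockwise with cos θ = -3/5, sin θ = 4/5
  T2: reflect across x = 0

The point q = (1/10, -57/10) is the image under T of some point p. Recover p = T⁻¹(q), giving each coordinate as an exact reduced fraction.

T1 = [-3/5 -4/5 0; 4/5 -3/5 0; 0 0 1]
T2·T1 = [3/5 4/5 0; 4/5 -3/5 0; 0 0 1]
det M = -1; M⁻¹ = [3/5 4/5 0; 4/5 -3/5 0; 0 0 1]
M⁻¹ · (1/10, -57/10)ᵀ = (-9/2, 7/2)ᵀ

p = (-9/2, 7/2)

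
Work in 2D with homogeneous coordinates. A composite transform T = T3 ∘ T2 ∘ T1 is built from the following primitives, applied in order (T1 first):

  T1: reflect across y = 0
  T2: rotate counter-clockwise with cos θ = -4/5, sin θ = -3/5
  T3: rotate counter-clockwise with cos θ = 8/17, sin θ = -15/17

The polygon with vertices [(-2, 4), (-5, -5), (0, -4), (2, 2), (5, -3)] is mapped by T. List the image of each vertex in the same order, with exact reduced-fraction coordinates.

image vertices: (298/85, 236/85), (41/17, -113/17), (-144/85, -308/85), (-82/85, 226/85), (-29/5, -3/5)

T1 reflect across y = 0: (-2, 4) → (-2, -4); (-5, -5) → (-5, 5); (0, -4) → (0, 4); (2, 2) → (2, -2); (5, -3) → (5, 3)
T2 rotate counter-clockwise with cos θ = -4/5, sin θ = -3/5: (-2, -4) → (-4/5, 22/5); (-5, 5) → (7, -1); (0, 4) → (12/5, -16/5); (2, -2) → (-14/5, 2/5); (5, 3) → (-11/5, -27/5)
T3 rotate counter-clockwise with cos θ = 8/17, sin θ = -15/17: (-4/5, 22/5) → (298/85, 236/85); (7, -1) → (41/17, -113/17); (12/5, -16/5) → (-144/85, -308/85); (-14/5, 2/5) → (-82/85, 226/85); (-11/5, -27/5) → (-29/5, -3/5)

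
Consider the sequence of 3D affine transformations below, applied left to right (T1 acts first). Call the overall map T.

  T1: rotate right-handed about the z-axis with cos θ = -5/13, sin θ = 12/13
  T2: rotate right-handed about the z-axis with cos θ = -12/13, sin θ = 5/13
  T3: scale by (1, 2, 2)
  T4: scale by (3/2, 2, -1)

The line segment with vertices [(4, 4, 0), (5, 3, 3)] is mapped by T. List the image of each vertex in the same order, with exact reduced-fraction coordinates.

image vertices: (6, -16, 0), (9/2, -20, -6)

T1 rotate right-handed about the z-axis with cos θ = -5/13, sin θ = 12/13: (4, 4, 0) → (-68/13, 28/13, 0); (5, 3, 3) → (-61/13, 45/13, 3)
T2 rotate right-handed about the z-axis with cos θ = -12/13, sin θ = 5/13: (-68/13, 28/13, 0) → (4, -4, 0); (-61/13, 45/13, 3) → (3, -5, 3)
T3 scale by (1, 2, 2): (4, -4, 0) → (4, -8, 0); (3, -5, 3) → (3, -10, 6)
T4 scale by (3/2, 2, -1): (4, -8, 0) → (6, -16, 0); (3, -10, 6) → (9/2, -20, -6)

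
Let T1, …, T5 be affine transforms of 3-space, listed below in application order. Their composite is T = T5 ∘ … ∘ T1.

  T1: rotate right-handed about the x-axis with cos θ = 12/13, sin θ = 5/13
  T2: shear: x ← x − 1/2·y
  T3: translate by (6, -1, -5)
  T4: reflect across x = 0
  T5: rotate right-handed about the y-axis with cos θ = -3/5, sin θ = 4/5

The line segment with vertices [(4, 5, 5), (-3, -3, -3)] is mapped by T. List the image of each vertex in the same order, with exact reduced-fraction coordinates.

T1 rotate right-handed about the x-axis with cos θ = 12/13, sin θ = 5/13: (4, 5, 5) → (4, 35/13, 85/13); (-3, -3, -3) → (-3, -21/13, -51/13)
T2 shear: x ← x − 1/2·y: (4, 35/13, 85/13) → (69/26, 35/13, 85/13); (-3, -21/13, -51/13) → (-57/26, -21/13, -51/13)
T3 translate by (6, -1, -5): (69/26, 35/13, 85/13) → (225/26, 22/13, 20/13); (-57/26, -21/13, -51/13) → (99/26, -34/13, -116/13)
T4 reflect across x = 0: (225/26, 22/13, 20/13) → (-225/26, 22/13, 20/13); (99/26, -34/13, -116/13) → (-99/26, -34/13, -116/13)
T5 rotate right-handed about the y-axis with cos θ = -3/5, sin θ = 4/5: (-225/26, 22/13, 20/13) → (167/26, 22/13, 6); (-99/26, -34/13, -116/13) → (-631/130, -34/13, 42/5)

image vertices: (167/26, 22/13, 6), (-631/130, -34/13, 42/5)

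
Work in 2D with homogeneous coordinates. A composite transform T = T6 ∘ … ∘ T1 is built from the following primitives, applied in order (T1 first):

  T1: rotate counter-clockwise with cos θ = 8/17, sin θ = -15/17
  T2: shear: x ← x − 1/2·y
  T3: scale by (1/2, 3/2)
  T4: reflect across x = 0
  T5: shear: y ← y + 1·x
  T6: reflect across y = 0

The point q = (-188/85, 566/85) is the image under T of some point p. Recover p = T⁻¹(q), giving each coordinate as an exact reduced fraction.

T1 = [8/17 15/17 0; -15/17 8/17 0; 0 0 1]
T2·T1 = [31/34 11/17 0; -15/17 8/17 0; 0 0 1]
T3·…·T1 = [31/68 11/34 0; -45/34 12/17 0; 0 0 1]
T4·…·T1 = [-31/68 -11/34 0; -45/34 12/17 0; 0 0 1]
T5·…·T1 = [-31/68 -11/34 0; -121/68 13/34 0; 0 0 1]
T6·…·T1 = [-31/68 -11/34 0; 121/68 -13/34 0; 0 0 1]
det M = 3/4; M⁻¹ = [-26/51 22/51 0; -121/51 -31/51 0; 0 0 1]
M⁻¹ · (-188/85, 566/85)ᵀ = (4, 6/5)ᵀ

p = (4, 6/5)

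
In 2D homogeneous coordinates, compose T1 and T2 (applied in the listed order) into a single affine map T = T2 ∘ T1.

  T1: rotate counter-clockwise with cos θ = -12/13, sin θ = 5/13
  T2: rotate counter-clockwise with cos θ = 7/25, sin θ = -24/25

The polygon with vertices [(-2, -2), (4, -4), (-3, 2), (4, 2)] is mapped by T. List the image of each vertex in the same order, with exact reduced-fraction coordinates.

image vertices: (574/325, -718/325), (1436/325, 1148/325), (-58/25, -69/25), (-502/325, 1364/325)

T1 rotate counter-clockwise with cos θ = -12/13, sin θ = 5/13: (-2, -2) → (34/13, 14/13); (4, -4) → (-28/13, 68/13); (-3, 2) → (2, -3); (4, 2) → (-58/13, -4/13)
T2 rotate counter-clockwise with cos θ = 7/25, sin θ = -24/25: (34/13, 14/13) → (574/325, -718/325); (-28/13, 68/13) → (1436/325, 1148/325); (2, -3) → (-58/25, -69/25); (-58/13, -4/13) → (-502/325, 1364/325)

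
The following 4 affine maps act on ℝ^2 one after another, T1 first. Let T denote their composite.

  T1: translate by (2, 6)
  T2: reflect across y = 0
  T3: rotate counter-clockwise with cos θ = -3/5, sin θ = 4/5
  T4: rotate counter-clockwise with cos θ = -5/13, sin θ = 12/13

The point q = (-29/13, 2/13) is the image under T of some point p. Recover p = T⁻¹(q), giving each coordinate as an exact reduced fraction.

T1 = [1 0 2; 0 1 6; 0 0 1]
T2·T1 = [1 0 2; 0 -1 -6; 0 0 1]
T3·…·T1 = [-3/5 4/5 18/5; 4/5 3/5 26/5; 0 0 1]
T4·…·T1 = [-33/65 -56/65 -402/65; -56/65 33/65 86/65; 0 0 1]
det M = -1; M⁻¹ = [-33/65 -56/65 -2; -56/65 33/65 -6; 0 0 1]
M⁻¹ · (-29/13, 2/13)ᵀ = (-1, -4)ᵀ

p = (-1, -4)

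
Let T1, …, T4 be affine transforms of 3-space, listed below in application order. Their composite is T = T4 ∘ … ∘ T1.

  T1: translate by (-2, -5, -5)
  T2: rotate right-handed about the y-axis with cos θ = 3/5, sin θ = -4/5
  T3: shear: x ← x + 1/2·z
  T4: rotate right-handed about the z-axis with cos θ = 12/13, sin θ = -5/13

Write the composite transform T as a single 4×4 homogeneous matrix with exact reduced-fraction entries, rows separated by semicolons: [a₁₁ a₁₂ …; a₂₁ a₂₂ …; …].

T1 = [1 0 0 -2; 0 1 0 -5; 0 0 1 -5; 0 0 0 1]
T2·T1 = [3/5 0 -4/5 14/5; 0 1 0 -5; 4/5 0 3/5 -23/5; 0 0 0 1]
T3·…·T1 = [1 0 -1/2 1/2; 0 1 0 -5; 4/5 0 3/5 -23/5; 0 0 0 1]
T4·…·T1 = [12/13 5/13 -6/13 -19/13; -5/13 12/13 5/26 -125/26; 4/5 0 3/5 -23/5; 0 0 0 1]

T = [12/13 5/13 -6/13 -19/13; -5/13 12/13 5/26 -125/26; 4/5 0 3/5 -23/5; 0 0 0 1]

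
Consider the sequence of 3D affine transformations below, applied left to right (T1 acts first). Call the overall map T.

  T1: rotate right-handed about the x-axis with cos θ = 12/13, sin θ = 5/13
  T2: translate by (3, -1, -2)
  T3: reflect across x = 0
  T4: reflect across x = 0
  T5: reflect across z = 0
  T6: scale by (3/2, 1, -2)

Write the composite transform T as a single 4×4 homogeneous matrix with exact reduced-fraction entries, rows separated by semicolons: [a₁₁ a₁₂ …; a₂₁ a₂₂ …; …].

T1 = [1 0 0 0; 0 12/13 -5/13 0; 0 5/13 12/13 0; 0 0 0 1]
T2·T1 = [1 0 0 3; 0 12/13 -5/13 -1; 0 5/13 12/13 -2; 0 0 0 1]
T3·…·T1 = [-1 0 0 -3; 0 12/13 -5/13 -1; 0 5/13 12/13 -2; 0 0 0 1]
T4·…·T1 = [1 0 0 3; 0 12/13 -5/13 -1; 0 5/13 12/13 -2; 0 0 0 1]
T5·…·T1 = [1 0 0 3; 0 12/13 -5/13 -1; 0 -5/13 -12/13 2; 0 0 0 1]
T6·…·T1 = [3/2 0 0 9/2; 0 12/13 -5/13 -1; 0 10/13 24/13 -4; 0 0 0 1]

T = [3/2 0 0 9/2; 0 12/13 -5/13 -1; 0 10/13 24/13 -4; 0 0 0 1]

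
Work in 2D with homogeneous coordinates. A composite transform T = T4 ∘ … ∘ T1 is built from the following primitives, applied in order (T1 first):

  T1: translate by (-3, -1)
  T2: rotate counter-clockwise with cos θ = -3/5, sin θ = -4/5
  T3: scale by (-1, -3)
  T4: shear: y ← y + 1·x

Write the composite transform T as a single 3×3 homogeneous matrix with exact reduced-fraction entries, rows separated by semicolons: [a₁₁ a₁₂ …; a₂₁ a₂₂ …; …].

T = [3/5 -4/5 -1; 3 1 -10; 0 0 1]

T1 = [1 0 -3; 0 1 -1; 0 0 1]
T2·T1 = [-3/5 4/5 1; -4/5 -3/5 3; 0 0 1]
T3·…·T1 = [3/5 -4/5 -1; 12/5 9/5 -9; 0 0 1]
T4·…·T1 = [3/5 -4/5 -1; 3 1 -10; 0 0 1]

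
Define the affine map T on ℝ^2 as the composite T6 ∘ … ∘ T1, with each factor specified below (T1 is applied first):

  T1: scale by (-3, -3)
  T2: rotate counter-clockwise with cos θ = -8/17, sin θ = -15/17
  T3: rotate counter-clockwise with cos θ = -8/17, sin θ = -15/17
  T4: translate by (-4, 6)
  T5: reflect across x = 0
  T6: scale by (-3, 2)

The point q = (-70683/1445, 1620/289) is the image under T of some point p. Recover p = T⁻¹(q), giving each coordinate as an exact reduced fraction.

p = (-7/5, -4)

T1 = [-3 0 0; 0 -3 0; 0 0 1]
T2·T1 = [24/17 -45/17 0; 45/17 24/17 0; 0 0 1]
T3·…·T1 = [483/289 720/289 0; -720/289 483/289 0; 0 0 1]
T4·…·T1 = [483/289 720/289 -4; -720/289 483/289 6; 0 0 1]
T5·…·T1 = [-483/289 -720/289 4; -720/289 483/289 6; 0 0 1]
T6·…·T1 = [1449/289 2160/289 -12; -1440/289 966/289 12; 0 0 1]
det M = 54; M⁻¹ = [161/2601 -40/289 2084/867; 80/867 161/1734 -2/289; 0 0 1]
M⁻¹ · (-70683/1445, 1620/289)ᵀ = (-7/5, -4)ᵀ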